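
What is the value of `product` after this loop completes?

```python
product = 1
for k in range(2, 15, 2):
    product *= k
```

Product of even numbers 2 to 14
`product` takes the values: 1 → 2 → 8 → 48 → 384 → 3840 → 46080 → 645120

Answer: 645120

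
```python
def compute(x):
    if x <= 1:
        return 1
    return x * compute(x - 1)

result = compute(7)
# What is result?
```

compute(7) = 7 * 6 * 5 * 4 * 3 * 2 * 1 = 5040

Answer: 5040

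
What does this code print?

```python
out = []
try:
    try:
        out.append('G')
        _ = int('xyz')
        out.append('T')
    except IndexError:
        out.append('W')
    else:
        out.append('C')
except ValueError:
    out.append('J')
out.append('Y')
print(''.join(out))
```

Execution trace: 'G' (try body) → 'J' (outer except ValueError) → 'Y' (after the try/except). Output: GJY

Answer: GJY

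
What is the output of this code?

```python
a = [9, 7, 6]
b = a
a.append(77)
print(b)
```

Key concept: basic list aliasing.
Step by step:
`a = [9, 7, 6]` → a = [9, 7, 6]
`b = a` → b = [9, 7, 6] (same object as a)
`a.append(77)` → a = [9, 7, 6, 77] (same object as b); b = [9, 7, 6, 77] (same object as a)
`print(b)` → prints [9, 7, 6, 77]

Answer: [9, 7, 6, 77]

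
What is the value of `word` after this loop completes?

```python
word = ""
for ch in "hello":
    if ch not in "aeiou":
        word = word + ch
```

Remove vowels from 'hello'
`word` takes the values: "" → "h" → "hl" → "hll"

Answer: "hll"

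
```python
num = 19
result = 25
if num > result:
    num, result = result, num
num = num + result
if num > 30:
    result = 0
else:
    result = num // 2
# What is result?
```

Trace:
`num = 19` → num = 19
`result = 25` → result = 25
`if num > result: ...` → num > result is False → no variable changes
`num = num + result` → num = 44
`if num > 30: ...` → num > 30 is True → result = 0
So result = 0

Answer: 0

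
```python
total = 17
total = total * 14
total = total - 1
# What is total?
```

Trace:
`total = 17` → total = 17
`total = total * 14` → total = 238
`total = total - 1` → total = 237
So total = 237

Answer: 237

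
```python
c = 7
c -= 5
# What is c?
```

Trace:
`c = 7` → c = 7
`c -= 5` → c = 2
So c = 2

Answer: 2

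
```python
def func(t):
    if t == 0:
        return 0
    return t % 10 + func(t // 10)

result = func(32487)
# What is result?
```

Sum of digits of 32487: 7 + 8 + 4 + 2 + 3 = 24

Answer: 24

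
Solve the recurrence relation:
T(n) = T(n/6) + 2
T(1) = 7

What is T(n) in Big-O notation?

Each step divides n by 6 and adds 2. After log_6(n) steps we reach T(1)=7. So T(n) = 2·log_6(n) + 7 = O(log n).

Answer: O(log n)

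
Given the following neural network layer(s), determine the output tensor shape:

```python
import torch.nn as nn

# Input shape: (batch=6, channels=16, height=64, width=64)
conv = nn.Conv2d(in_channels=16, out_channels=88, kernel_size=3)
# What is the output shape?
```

Input: (6, 16, 64, 64) -> Output: (6, 88, 62, 62)

Answer: (6, 88, 62, 62)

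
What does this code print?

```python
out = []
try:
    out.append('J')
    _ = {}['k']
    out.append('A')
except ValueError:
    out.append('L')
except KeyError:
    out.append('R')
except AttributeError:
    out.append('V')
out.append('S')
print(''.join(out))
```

Execution trace: 'J' (try body) → 'R' (except KeyError) → 'S' (after the try/except). Output: JRS

Answer: JRS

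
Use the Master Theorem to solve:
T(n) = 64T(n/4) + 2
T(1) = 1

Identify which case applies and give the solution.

a=64, b=4, f(n)=2. log_4(64) = 3. Since c=0 < 3, Case 1 applies: T(n) = Θ(n^log_b(a)) = O(n^3).

Answer: O(n^3) - Case 1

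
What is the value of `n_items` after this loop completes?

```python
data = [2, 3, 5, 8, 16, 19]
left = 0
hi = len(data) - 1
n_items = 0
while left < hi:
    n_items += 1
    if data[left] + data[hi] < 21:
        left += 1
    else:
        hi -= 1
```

Steps to find pair summing to 21
`n_items` takes the values: 0 → 1 → 2 → 3 → 4 → 5

Answer: 5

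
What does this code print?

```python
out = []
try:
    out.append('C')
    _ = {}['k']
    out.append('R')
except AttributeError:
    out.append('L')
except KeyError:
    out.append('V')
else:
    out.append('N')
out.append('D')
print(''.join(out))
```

Execution trace: 'C' (try body) → 'V' (except KeyError) → 'D' (after the try/except). Output: CVD

Answer: CVD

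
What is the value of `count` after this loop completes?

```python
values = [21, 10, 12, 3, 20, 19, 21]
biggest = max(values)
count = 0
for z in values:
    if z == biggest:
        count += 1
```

Count of max value 21 in [21, 10, 12, 3, 20, 19, 21]
`count` takes the values: 0 → 1 → 2

Answer: 2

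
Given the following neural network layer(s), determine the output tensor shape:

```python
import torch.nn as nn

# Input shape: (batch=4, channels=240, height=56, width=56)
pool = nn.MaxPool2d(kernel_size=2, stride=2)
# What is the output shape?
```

Input: (4, 240, 56, 56) -> Output: (4, 240, 28, 28)

Answer: (4, 240, 28, 28)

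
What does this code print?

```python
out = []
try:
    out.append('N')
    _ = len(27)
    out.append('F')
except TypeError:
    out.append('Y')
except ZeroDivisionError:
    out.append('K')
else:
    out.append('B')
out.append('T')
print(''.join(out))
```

Execution trace: 'N' (try body) → 'Y' (except TypeError) → 'T' (after the try/except). Output: NYT

Answer: NYT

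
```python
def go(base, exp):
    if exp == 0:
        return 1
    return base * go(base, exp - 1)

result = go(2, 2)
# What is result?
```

go(2, 2) = 2 * 2 = 4

Answer: 4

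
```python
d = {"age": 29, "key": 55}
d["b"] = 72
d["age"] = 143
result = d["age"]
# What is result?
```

Trace:
`d = {"age": 29, "key": 55}` → d = {'age': 29, 'key': 55}
`d["b"] = 72` → d = {'age': 29, 'key': 55, 'b': 72}
`d["age"] = 143` → d = {'age': 143, 'key': 55, 'b': 72}
`result = d["age"]` → result = 143
So result = 143

Answer: 143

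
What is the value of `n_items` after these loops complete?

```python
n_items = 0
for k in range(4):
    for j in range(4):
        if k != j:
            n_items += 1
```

4² - 4 (exclude diagonal)
`n_items` takes the values: 0 → 1 → 2 → 3 → 4 → 5 → 6 → 7 → 8 → 9 → 10 → 11 → 12

Answer: 12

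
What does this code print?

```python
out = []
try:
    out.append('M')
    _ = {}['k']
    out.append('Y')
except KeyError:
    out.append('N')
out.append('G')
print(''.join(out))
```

Execution trace: 'M' (try body) → 'N' (except KeyError) → 'G' (after the try/except). Output: MNG

Answer: MNG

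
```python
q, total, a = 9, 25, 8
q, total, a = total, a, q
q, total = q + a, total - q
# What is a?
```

Trace:
`q, total, a = 9, 25, 8` → q = 9; total = 25; a = 8
`q, total, a = total, a, q` → q = 25; total = 8; a = 9
`q, total = q + a, total - q` → q = 34; total = -17
So a = 9

Answer: 9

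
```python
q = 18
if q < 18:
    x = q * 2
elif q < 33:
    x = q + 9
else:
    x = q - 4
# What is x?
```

Trace:
`q = 18` → q = 18
`if q < 18: ...` → q < 18 is False, q < 33 is True → x = 27
So x = 27

Answer: 27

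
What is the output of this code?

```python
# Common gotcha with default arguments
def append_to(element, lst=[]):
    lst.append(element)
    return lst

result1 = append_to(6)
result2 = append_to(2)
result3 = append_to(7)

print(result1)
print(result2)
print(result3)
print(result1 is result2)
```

Key concept: mutable default argument gotcha.
Step by step:
`result1 = append_to(6)` → result1 = [6]
`result2 = append_to(2)` → result1 = [6, 2] (same object as result2); result2 = [6, 2] (same object as result1)
`result3 = append_to(7)` → result1 = [6, 2, 7] (same object as result2, result3); result2 = [6, 2, 7] (same object as result1, result3); result3 = [6, 2, 7] (same object as result1, result2)
`print(result1)` → prints [6, 2, 7]
`print(result2)` → prints [6, 2, 7]
`print(result3)` → prints [6, 2, 7]
`print(result1 is result2)` → prints True

Answer:
[6, 2, 7]
[6, 2, 7]
[6, 2, 7]
True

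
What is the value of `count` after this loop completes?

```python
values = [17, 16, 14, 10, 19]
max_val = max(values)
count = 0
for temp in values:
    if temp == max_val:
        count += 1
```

Count of max value 19 in [17, 16, 14, 10, 19]
`count` takes the values: 0 → 1

Answer: 1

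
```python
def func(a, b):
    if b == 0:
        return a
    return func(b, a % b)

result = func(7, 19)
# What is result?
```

func(7, 19) -> func(19, 7) -> func(7, 5) -> func(5, 2) -> func(2, 1) -> func(1, 0) -> 1

Answer: 1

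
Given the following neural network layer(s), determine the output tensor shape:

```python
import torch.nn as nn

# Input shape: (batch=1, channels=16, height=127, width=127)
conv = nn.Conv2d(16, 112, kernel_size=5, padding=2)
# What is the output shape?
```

Input: (1, 16, 127, 127) -> Output: (1, 112, 127, 127)

Answer: (1, 112, 127, 127)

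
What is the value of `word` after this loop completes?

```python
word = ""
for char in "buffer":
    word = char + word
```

Reverse 'buffer'
`word` takes the values: "" → "b" → "ub" → "fub" → "ffub" → "effub" → "reffub"

Answer: "reffub"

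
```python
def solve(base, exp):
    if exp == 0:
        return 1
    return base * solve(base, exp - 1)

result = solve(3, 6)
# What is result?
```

solve(3, 6) = 3 * 3 * 3 * 3 * 3 * 3 = 729

Answer: 729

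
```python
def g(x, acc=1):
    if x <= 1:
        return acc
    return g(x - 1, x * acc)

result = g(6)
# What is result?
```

Accumulator trace (n, acc): (6, 1) -> (5, 6) -> (4, 30) -> (3, 120) -> (2, 360) -> (1, 720) -> return 720

Answer: 720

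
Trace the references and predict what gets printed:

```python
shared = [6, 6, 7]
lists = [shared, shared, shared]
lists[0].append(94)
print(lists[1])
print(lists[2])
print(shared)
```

Key concept: list of same reference.
Step by step:
`shared = [6, 6, 7]` → shared = [6, 6, 7]
`lists = [shared, shared, shared]` → lists = [[6, 6, 7], [6, 6, 7], [6, 6, 7]]
`lists[0].append(94)` → shared = [6, 6, 7, 94]; lists = [[6, 6, 7, 94], [6, 6, 7, 94], [6, 6, 7, 94]]
`print(lists[1])` → prints [6, 6, 7, 94]
`print(lists[2])` → prints [6, 6, 7, 94]
`print(shared)` → prints [6, 6, 7, 94]

Answer:
[6, 6, 7, 94]
[6, 6, 7, 94]
[6, 6, 7, 94]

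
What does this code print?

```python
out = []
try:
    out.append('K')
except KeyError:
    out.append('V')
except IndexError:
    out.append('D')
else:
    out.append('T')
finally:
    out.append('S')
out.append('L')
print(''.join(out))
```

Execution trace: 'K' (try body, no exception) → 'T' (else) → 'S' (finally) → 'L' (after the try/except). Output: KTSL

Answer: KTSL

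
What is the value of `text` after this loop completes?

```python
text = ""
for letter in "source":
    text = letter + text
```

Reverse 'source'
`text` takes the values: "" → "s" → "os" → "uos" → "ruos" → "cruos" → "ecruos"

Answer: "ecruos"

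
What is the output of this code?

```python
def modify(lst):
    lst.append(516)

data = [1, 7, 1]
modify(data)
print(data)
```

Key concept: function modifies passed list.
Step by step:
`data = [1, 7, 1]` → data = [1, 7, 1]
`modify(data)` → data = [1, 7, 1, 516]
`print(data)` → prints [1, 7, 1, 516]

Answer: [1, 7, 1, 516]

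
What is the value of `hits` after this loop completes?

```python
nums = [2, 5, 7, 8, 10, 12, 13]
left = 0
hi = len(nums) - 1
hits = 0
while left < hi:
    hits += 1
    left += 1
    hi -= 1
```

Iterations until pointers meet (list length 7)
`hits` takes the values: 0 → 1 → 2 → 3

Answer: 3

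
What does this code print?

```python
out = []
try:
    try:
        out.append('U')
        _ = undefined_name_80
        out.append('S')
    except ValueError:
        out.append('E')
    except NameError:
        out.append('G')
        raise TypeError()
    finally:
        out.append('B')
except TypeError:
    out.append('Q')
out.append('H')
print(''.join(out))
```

Execution trace: 'U' (inner try body) → 'G' (inner except NameError) → 'B' (inner finally) → 'Q' (outer except TypeError) → 'H' (after the try/except). Output: UGBQH

Answer: UGBQH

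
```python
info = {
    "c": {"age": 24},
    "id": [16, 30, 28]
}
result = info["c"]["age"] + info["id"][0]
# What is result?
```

Trace:
`info = { ...` → info = {'c': {'age': 24}, 'id': [16, 30, 28]}
`result = info["c"]["age"] + info["id"][0]` → result = 40
So result = 40

Answer: 40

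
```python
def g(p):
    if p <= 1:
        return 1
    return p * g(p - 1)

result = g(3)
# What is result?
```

g(3) = 3 * 2 * 1 = 6

Answer: 6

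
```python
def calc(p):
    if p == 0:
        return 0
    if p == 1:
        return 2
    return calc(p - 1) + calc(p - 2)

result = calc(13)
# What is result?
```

Build up from base cases: calc(0)=0, calc(1)=2, calc(2)=2, calc(3)=4, calc(4)=6, calc(5)=10, calc(6)=16, ..., calc(13)=466

Answer: 466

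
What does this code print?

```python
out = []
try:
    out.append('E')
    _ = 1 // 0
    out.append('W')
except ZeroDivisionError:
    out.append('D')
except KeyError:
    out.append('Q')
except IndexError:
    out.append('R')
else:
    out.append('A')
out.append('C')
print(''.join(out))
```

Execution trace: 'E' (try body) → 'D' (except ZeroDivisionError) → 'C' (after the try/except). Output: EDC

Answer: EDC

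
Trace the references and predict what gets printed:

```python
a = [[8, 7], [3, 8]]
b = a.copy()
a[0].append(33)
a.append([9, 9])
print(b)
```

Key concept: shallow copy with nested lists.
Step by step:
`a = [[8, 7], [3, 8]]` → a = [[8, 7], [3, 8]]
`b = a.copy()` → b = [[8, 7], [3, 8]]
`a[0].append(33)` → a = [[8, 7, 33], [3, 8]]; b = [[8, 7, 33], [3, 8]]
`a.append([9, 9])` → a = [[8, 7, 33], [3, 8], [9, 9]]
`print(b)` → prints [[8, 7, 33], [3, 8]]

Answer: [[8, 7, 33], [3, 8]]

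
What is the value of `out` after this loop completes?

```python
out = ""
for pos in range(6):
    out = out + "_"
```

Repeat '_' 6 times
`out` takes the values: "" → "_" → "__" → "___" → "____" → "_____" → "______"

Answer: "______"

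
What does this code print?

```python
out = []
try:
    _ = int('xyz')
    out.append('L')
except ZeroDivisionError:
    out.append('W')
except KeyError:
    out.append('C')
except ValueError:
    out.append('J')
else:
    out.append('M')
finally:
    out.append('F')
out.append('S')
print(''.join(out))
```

Execution trace: 'J' (except ValueError) → 'F' (finally) → 'S' (after the try/except). Output: JFS

Answer: JFS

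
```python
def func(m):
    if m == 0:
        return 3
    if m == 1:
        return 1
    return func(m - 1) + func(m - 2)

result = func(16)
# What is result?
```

Build up from base cases: func(0)=3, func(1)=1, func(2)=4, func(3)=5, func(4)=9, func(5)=14, func(6)=23, ..., func(16)=2817

Answer: 2817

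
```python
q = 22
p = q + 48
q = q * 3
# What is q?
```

Trace:
`q = 22` → q = 22
`p = q + 48` → p = 70
`q = q * 3` → q = 66
So q = 66

Answer: 66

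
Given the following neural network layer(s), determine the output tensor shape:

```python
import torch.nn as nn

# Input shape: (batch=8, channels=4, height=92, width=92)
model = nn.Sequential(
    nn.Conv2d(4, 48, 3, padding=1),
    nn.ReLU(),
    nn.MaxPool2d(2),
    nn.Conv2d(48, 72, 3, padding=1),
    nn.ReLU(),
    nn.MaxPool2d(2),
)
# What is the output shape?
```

Input: (8, 4, 92, 92) -> after first Conv2d: (8, 48, 92, 92) -> after first MaxPool2d: (8, 48, 46, 46) -> after second Conv2d: (8, 72, 46, 46) -> Output: (8, 72, 23, 23)

Answer: (8, 72, 23, 23)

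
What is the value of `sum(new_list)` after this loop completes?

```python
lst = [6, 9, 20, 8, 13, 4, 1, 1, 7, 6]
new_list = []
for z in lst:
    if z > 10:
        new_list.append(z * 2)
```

Sum of doubled values > 10
`new_list` takes the values: [] → [40] → [40, 26]
So `sum(new_list)` = 66

Answer: 66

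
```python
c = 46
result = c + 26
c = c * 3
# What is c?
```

Trace:
`c = 46` → c = 46
`result = c + 26` → result = 72
`c = c * 3` → c = 138
So c = 138

Answer: 138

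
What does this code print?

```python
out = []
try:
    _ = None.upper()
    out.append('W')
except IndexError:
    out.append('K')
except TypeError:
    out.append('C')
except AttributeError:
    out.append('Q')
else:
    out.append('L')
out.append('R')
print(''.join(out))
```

Execution trace: 'Q' (except AttributeError) → 'R' (after the try/except). Output: QR

Answer: QR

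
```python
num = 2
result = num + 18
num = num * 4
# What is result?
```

Trace:
`num = 2` → num = 2
`result = num + 18` → result = 20
`num = num * 4` → num = 8
So result = 20

Answer: 20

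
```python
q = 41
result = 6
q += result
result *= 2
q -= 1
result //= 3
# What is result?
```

Trace:
`q = 41` → q = 41
`result = 6` → result = 6
`q += result` → q = 47
`result *= 2` → result = 12
`q -= 1` → q = 46
`result //= 3` → result = 4
So result = 4

Answer: 4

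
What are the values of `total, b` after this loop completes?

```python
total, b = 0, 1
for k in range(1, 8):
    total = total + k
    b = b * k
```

Sum and factorial of 1 to 7
`total, b` takes the values: (0, 1) → (1, 1) → (3, 1) → (3, 2) → (6, 2) → (6, 6) → (10, 6) → (10, 24) → (15, 24) → (15, 120) → (21, 120) → (21, 720) → (28, 720) → (28, 5040)

Answer: 28, 5040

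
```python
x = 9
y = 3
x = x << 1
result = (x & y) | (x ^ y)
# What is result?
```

Trace:
`x = 9` → x = 9
`y = 3` → y = 3
`x = x << 1` → x = 18
`result = (x & y) | (x ^ y)` → result = 19
So result = 19

Answer: 19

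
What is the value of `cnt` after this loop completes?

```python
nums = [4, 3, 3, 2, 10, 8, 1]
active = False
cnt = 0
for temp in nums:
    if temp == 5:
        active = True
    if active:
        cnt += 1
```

Count elements after first 5 in [4, 3, 3, 2, 10, 8, 1]
`cnt` takes the values: 0

Answer: 0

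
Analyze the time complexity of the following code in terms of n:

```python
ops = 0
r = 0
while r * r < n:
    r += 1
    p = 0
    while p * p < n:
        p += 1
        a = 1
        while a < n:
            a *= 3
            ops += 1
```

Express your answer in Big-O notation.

Each loop level contributes: √n × √n × log n. Multiplying the contributions gives O(n log n).

Answer: O(n log n)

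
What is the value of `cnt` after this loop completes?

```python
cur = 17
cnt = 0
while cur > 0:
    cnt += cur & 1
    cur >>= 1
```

Count set bits in 17 (binary: 0b10001)
`cnt` takes the values: 0 → 1 → 2

Answer: 2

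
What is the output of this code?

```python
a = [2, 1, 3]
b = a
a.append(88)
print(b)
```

Key concept: basic list aliasing.
Step by step:
`a = [2, 1, 3]` → a = [2, 1, 3]
`b = a` → b = [2, 1, 3] (same object as a)
`a.append(88)` → a = [2, 1, 3, 88] (same object as b); b = [2, 1, 3, 88] (same object as a)
`print(b)` → prints [2, 1, 3, 88]

Answer: [2, 1, 3, 88]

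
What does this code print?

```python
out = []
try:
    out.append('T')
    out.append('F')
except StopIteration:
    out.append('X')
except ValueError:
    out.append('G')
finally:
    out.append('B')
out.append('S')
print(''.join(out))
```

Execution trace: 'T' (try body) → 'F' (try body, no exception) → 'B' (finally) → 'S' (after the try/except). Output: TFBS

Answer: TFBS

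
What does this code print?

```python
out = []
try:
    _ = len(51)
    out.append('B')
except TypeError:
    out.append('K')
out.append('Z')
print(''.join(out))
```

Execution trace: 'K' (except TypeError) → 'Z' (after the try/except). Output: KZ

Answer: KZ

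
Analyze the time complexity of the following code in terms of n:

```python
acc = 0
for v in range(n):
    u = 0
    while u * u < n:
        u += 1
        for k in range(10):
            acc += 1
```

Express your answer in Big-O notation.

Each loop level contributes: n × √n × 1. Multiplying the contributions gives O(n√n).

Answer: O(n√n)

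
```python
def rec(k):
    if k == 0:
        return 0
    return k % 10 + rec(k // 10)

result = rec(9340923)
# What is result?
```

Sum of digits of 9340923: 3 + 2 + 9 + 0 + 4 + 3 + 9 = 30

Answer: 30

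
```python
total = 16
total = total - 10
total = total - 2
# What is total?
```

Trace:
`total = 16` → total = 16
`total = total - 10` → total = 6
`total = total - 2` → total = 4
So total = 4

Answer: 4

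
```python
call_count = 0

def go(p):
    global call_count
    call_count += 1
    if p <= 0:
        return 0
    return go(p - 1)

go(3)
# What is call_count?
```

Linear recursion stepping by 1: 4 calls from p=3 down to ≤0.

Answer: 4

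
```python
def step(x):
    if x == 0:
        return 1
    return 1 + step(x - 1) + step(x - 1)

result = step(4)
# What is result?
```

step(x) = 1 + 2·step(x-1), step(0)=1. Closed form: (1+1)·2^4 - 1 = 31.

Answer: 31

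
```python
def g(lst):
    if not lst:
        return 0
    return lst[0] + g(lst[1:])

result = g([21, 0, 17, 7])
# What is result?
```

21 + 0 + 17 + 7 + 0 = 45

Answer: 45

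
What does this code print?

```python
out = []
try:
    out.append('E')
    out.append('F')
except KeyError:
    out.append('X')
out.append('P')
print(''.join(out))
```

Execution trace: 'E' (try body) → 'F' (try body, no exception) → 'P' (after the try/except). Output: EFP

Answer: EFP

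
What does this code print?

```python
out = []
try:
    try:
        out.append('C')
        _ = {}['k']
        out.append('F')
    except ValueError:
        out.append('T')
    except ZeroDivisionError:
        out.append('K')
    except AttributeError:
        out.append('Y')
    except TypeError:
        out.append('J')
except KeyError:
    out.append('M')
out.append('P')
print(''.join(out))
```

Execution trace: 'C' (try body) → 'M' (outer except KeyError) → 'P' (after the try/except). Output: CMP

Answer: CMP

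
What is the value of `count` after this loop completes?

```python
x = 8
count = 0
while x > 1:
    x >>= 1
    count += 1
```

Count right shifts until 1
`count` takes the values: 0 → 1 → 2 → 3

Answer: 3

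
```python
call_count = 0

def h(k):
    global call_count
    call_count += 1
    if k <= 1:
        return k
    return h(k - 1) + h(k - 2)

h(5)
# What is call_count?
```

Calls(k) = 1 + Calls(k-1) + Calls(k-2); Calls(0)=Calls(1)=1. For k=5 this gives 15.

Answer: 15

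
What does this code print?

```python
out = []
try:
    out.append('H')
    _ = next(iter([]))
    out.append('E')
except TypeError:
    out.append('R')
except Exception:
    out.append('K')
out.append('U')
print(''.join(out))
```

Execution trace: 'H' (try body) → 'K' (except Exception) → 'U' (after the try/except). Output: HKU

Answer: HKU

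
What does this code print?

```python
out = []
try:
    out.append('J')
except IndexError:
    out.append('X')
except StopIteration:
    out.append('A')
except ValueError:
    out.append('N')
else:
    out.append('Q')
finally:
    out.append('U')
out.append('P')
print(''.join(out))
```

Execution trace: 'J' (try body, no exception) → 'Q' (else) → 'U' (finally) → 'P' (after the try/except). Output: JQUP

Answer: JQUP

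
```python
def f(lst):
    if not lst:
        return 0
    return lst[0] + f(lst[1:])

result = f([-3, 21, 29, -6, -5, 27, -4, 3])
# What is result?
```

(-3) + 21 + 29 + (-6) + (-5) + 27 + (-4) + 3 + 0 = 62

Answer: 62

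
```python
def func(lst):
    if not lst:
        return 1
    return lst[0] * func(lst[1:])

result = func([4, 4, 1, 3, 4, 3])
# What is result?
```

Product over [4, 4, 1, 3, 4, 3] = 4 * 4 * 1 * 3 * 4 * 3 = 576

Answer: 576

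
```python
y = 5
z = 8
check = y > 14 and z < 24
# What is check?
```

Trace:
`y = 5` → y = 5
`z = 8` → z = 8
`check = y > 14 and z < 24` → check = False
So check = False

Answer: False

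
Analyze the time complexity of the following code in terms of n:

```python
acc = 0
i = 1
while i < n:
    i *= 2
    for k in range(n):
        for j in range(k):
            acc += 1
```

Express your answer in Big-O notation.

Each loop level contributes: log n × n × n. Multiplying the contributions gives O(n^2 log n).

Answer: O(n^2 log n)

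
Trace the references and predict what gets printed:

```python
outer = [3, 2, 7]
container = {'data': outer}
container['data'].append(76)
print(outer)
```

Key concept: dict holds reference to list.
Step by step:
`outer = [3, 2, 7]` → outer = [3, 2, 7]
`container = {'data': outer}` → container = {'data': [3, 2, 7]}
`container['data'].append(76)` → outer = [3, 2, 7, 76]; container = {'data': [3, 2, 7, 76]}
`print(outer)` → prints [3, 2, 7, 76]

Answer: [3, 2, 7, 76]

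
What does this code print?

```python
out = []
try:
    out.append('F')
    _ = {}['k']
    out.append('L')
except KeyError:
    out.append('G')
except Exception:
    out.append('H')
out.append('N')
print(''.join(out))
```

Execution trace: 'F' (try body) → 'G' (except KeyError) → 'N' (after the try/except). Output: FGN

Answer: FGN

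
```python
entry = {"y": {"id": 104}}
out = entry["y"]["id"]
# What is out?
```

Trace:
`entry = {"y": {"id": 104}}` → entry = {'y': {'id': 104}}
`out = entry["y"]["id"]` → out = 104
So out = 104

Answer: 104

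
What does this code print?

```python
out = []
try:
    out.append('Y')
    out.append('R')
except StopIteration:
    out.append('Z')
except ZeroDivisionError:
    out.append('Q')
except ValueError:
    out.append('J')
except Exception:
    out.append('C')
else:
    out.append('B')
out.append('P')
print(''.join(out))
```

Execution trace: 'Y' (try body) → 'R' (try body, no exception) → 'B' (else) → 'P' (after the try/except). Output: YRBP

Answer: YRBP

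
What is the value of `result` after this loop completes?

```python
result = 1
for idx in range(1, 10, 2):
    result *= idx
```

Product of 1, 3, 5, ... up to 9
`result` takes the values: 1 → 3 → 15 → 105 → 945

Answer: 945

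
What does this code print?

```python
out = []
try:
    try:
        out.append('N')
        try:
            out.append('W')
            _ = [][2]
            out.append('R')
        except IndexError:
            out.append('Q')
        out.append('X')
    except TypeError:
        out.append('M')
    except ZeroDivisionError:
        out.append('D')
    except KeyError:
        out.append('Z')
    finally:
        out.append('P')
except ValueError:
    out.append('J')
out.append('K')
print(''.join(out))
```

Execution trace: 'N' (try body) → 'W' (inner try body) → 'Q' (inner except IndexError) → 'X' (try body, no exception) → 'P' (finally) → 'K' (after the try/except). Output: NWQXPK

Answer: NWQXPK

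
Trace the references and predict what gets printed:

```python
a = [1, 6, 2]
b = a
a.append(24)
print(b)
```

Key concept: basic list aliasing.
Step by step:
`a = [1, 6, 2]` → a = [1, 6, 2]
`b = a` → b = [1, 6, 2] (same object as a)
`a.append(24)` → a = [1, 6, 2, 24] (same object as b); b = [1, 6, 2, 24] (same object as a)
`print(b)` → prints [1, 6, 2, 24]

Answer: [1, 6, 2, 24]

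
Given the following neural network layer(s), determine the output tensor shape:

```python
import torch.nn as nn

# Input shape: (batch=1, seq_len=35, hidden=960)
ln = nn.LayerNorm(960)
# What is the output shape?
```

Input: (1, 35, 960) -> Output: (1, 35, 960)

Answer: (1, 35, 960)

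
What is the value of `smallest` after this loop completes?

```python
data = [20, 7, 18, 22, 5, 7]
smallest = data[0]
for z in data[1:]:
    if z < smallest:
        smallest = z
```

Minimum of [20, 7, 18, 22, 5, 7]
`smallest` takes the values: 20 → 7 → 5

Answer: 5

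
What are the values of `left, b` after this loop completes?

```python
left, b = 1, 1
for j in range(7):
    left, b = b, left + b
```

Fibonacci: after 7 iterations
`left, b` takes the values: (1, 1) → (1, 2) → (2, 3) → (3, 5) → (5, 8) → (8, 13) → (13, 21) → (21, 34)

Answer: 21, 34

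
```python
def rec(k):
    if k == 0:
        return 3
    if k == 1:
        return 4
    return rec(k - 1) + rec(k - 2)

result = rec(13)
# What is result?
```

Build up from base cases: rec(0)=3, rec(1)=4, rec(2)=7, rec(3)=11, rec(4)=18, rec(5)=29, rec(6)=47, ..., rec(13)=1364

Answer: 1364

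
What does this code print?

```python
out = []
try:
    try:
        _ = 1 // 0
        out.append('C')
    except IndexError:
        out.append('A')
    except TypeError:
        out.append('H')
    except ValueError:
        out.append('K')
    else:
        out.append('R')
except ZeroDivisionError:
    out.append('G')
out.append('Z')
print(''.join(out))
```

Execution trace: 'G' (outer except ZeroDivisionError) → 'Z' (after the try/except). Output: GZ

Answer: GZ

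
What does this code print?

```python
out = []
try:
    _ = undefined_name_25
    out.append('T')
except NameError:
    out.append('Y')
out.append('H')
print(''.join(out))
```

Execution trace: 'Y' (except NameError) → 'H' (after the try/except). Output: YH

Answer: YH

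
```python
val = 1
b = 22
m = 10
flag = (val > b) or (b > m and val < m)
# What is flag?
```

Trace:
`val = 1` → val = 1
`b = 22` → b = 22
`m = 10` → m = 10
`flag = (val > b) or (b > m and val < m)` → flag = True
So flag = True

Answer: True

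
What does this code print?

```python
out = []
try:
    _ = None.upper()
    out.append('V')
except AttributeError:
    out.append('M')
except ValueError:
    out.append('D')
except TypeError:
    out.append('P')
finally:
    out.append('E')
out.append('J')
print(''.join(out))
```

Execution trace: 'M' (except AttributeError) → 'E' (finally) → 'J' (after the try/except). Output: MEJ

Answer: MEJ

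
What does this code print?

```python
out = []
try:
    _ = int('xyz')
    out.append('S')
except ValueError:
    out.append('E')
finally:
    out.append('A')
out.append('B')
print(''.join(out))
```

Execution trace: 'E' (except ValueError) → 'A' (finally) → 'B' (after the try/except). Output: EAB

Answer: EAB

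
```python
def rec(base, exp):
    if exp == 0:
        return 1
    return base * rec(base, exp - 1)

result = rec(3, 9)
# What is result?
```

rec(3, 9) = 3 * 3 * 3 * 3 * 3 * 3 * 3 * 3 * 3 = 19683

Answer: 19683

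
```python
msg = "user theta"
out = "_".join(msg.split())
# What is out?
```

Trace:
`msg = "user theta"` → msg = 'user theta'
`out = "_".join(msg.split())` → out = 'user_theta'
So out = 'user_theta'

Answer: 'user_theta'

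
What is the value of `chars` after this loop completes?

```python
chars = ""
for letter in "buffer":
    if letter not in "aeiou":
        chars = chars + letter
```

Remove vowels from 'buffer'
`chars` takes the values: "" → "b" → "bf" → "bff" → "bffr"

Answer: "bffr"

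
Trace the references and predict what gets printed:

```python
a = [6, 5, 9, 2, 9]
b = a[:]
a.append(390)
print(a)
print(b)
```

Key concept: slice [:] creates copy.
Step by step:
`a = [6, 5, 9, 2, 9]` → a = [6, 5, 9, 2, 9]
`b = a[:]` → b = [6, 5, 9, 2, 9]
`a.append(390)` → a = [6, 5, 9, 2, 9, 390]
`print(a)` → prints [6, 5, 9, 2, 9, 390]
`print(b)` → prints [6, 5, 9, 2, 9]

Answer:
[6, 5, 9, 2, 9, 390]
[6, 5, 9, 2, 9]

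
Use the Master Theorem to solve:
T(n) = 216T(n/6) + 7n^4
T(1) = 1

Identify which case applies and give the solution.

a=216, b=6, f(n)=7n^4. log_6(216) = 3. Since c=4 > 3 and the regularity condition holds (216(n/6)^4 = (216/6^4)n^4 with 216/6^4 < 1), Case 3 applies: T(n) = Θ(f(n)) = O(n^4).

Answer: O(n^4) - Case 3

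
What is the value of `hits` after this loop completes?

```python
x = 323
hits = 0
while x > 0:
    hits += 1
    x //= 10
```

Count digits by repeated division by 10
`hits` takes the values: 0 → 1 → 2 → 3

Answer: 3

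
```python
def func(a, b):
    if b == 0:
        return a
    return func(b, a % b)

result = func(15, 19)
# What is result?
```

func(15, 19) -> func(19, 15) -> func(15, 4) -> func(4, 3) -> func(3, 1) -> func(1, 0) -> 1

Answer: 1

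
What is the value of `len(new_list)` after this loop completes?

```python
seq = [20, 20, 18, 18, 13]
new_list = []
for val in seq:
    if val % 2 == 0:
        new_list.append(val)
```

Count even numbers in [20, 20, 18, 18, 13]
`new_list` takes the values: [] → [20] → [20, 20] → [20, 20, 18] → [20, 20, 18, 18]
So `len(new_list)` = 4

Answer: 4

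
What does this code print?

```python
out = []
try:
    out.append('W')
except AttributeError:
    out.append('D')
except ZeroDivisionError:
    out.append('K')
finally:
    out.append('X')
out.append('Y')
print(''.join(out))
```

Execution trace: 'W' (try body, no exception) → 'X' (finally) → 'Y' (after the try/except). Output: WXY

Answer: WXY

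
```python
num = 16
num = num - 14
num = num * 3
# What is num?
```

Trace:
`num = 16` → num = 16
`num = num - 14` → num = 2
`num = num * 3` → num = 6
So num = 6

Answer: 6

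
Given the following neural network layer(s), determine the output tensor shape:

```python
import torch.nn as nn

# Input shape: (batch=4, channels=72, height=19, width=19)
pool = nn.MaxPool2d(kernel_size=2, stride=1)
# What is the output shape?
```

Input: (4, 72, 19, 19) -> Output: (4, 72, 18, 18)

Answer: (4, 72, 18, 18)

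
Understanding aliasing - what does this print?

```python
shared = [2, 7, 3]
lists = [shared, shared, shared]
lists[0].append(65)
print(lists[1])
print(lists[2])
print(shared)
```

Key concept: list of same reference.
Step by step:
`shared = [2, 7, 3]` → shared = [2, 7, 3]
`lists = [shared, shared, shared]` → lists = [[2, 7, 3], [2, 7, 3], [2, 7, 3]]
`lists[0].append(65)` → shared = [2, 7, 3, 65]; lists = [[2, 7, 3, 65], [2, 7, 3, 65], [2, 7, 3, 65]]
`print(lists[1])` → prints [2, 7, 3, 65]
`print(lists[2])` → prints [2, 7, 3, 65]
`print(shared)` → prints [2, 7, 3, 65]

Answer:
[2, 7, 3, 65]
[2, 7, 3, 65]
[2, 7, 3, 65]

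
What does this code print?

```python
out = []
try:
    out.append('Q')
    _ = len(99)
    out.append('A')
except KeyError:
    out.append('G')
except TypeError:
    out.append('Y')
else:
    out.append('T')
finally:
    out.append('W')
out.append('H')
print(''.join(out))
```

Execution trace: 'Q' (try body) → 'Y' (except TypeError) → 'W' (finally) → 'H' (after the try/except). Output: QYWH

Answer: QYWH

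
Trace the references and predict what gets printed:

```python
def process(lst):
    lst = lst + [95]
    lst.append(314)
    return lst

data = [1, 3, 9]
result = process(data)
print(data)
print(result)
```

Key concept: rebinding parameter vs mutation.
Step by step:
`data = [1, 3, 9]` → data = [1, 3, 9]
`result = process(data)` → result = [1, 3, 9, 95, 314]
`print(data)` → prints [1, 3, 9]
`print(result)` → prints [1, 3, 9, 95, 314]

Answer:
[1, 3, 9]
[1, 3, 9, 95, 314]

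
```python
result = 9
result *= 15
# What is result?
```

Trace:
`result = 9` → result = 9
`result *= 15` → result = 135
So result = 135

Answer: 135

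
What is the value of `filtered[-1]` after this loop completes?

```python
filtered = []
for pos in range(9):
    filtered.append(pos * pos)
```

Last element of squares 0 to 8
`filtered` takes the values: [] → [0] → [0, 1] → [0, 1, 4] → [0, 1, 4, 9] → [0, 1, 4, 9, 16] → [0, 1, 4, 9, 16, 25] → [0, 1, 4, 9, 16, 25, 36] → [0, 1, 4, 9, 16, 25, 36, 49] → [0, 1, 4, 9, 16, 25, 36, 49, 64]
So `filtered[-1]` = 64

Answer: 64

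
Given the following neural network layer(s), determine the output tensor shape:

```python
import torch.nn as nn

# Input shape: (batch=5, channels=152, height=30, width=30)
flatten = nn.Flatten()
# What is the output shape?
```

Input: (5, 152, 30, 30) -> Output: (5, 136800)

Answer: (5, 136800)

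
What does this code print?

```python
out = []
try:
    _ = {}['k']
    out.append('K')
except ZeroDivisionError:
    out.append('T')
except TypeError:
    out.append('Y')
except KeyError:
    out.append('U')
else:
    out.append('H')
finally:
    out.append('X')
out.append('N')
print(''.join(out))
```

Execution trace: 'U' (except KeyError) → 'X' (finally) → 'N' (after the try/except). Output: UXN

Answer: UXN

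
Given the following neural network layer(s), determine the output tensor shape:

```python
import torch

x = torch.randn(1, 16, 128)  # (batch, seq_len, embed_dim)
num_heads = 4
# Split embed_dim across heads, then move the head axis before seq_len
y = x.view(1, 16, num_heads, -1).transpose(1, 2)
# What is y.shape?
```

Input: (1, 16, 128) -> head_dim = 128 // 4 = 32; after view: (1, 16, 4, 32) -> after transpose(1, 2): (1, 4, 16, 32) -> Output: (1, 4, 16, 32)

Answer: (1, 4, 16, 32)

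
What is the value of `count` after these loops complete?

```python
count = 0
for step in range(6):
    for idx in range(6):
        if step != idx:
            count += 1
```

6² - 6 (exclude diagonal)
`count` takes the values: 0 → 1 → 2 → 3 → 4 → 5 → 6 → 7 → 8 → 9 → 10 → 11 → 12 → 13 → 14 → 15 → 16 → 17 → 18 → 19 → 20 → 21 → 22 → 23 → 24 → 25 → 26 → 27 → 28 → 29 → 30

Answer: 30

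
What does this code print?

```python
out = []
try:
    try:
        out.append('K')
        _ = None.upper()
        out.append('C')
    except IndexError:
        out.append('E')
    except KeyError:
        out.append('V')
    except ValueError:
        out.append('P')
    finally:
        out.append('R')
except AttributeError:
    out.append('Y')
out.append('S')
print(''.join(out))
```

Execution trace: 'K' (try body) → 'R' (finally) → 'Y' (outer except AttributeError) → 'S' (after the try/except). Output: KRYS

Answer: KRYS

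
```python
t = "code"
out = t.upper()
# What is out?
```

Trace:
`t = "code"` → t = 'code'
`out = t.upper()` → out = 'CODE'
So out = 'CODE'

Answer: 'CODE'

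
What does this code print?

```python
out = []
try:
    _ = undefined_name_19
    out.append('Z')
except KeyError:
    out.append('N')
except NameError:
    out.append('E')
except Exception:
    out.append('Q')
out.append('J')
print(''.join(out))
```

Execution trace: 'E' (except NameError) → 'J' (after the try/except). Output: EJ

Answer: EJ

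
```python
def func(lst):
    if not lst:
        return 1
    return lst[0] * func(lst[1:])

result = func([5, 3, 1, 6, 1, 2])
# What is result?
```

Product over [5, 3, 1, 6, 1, 2] = 5 * 3 * 1 * 6 * 1 * 2 = 180

Answer: 180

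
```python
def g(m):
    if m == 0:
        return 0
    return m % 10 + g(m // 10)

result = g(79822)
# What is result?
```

Sum of digits of 79822: 2 + 2 + 8 + 9 + 7 = 28

Answer: 28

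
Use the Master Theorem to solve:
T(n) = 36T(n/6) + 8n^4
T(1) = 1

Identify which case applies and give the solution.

a=36, b=6, f(n)=8n^4. log_6(36) = 2. Since c=4 > 2 and the regularity condition holds (36(n/6)^4 = (36/6^4)n^4 with 36/6^4 < 1), Case 3 applies: T(n) = Θ(f(n)) = O(n^4).

Answer: O(n^4) - Case 3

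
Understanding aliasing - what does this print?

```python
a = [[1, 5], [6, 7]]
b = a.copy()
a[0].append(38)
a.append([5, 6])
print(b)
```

Key concept: shallow copy with nested lists.
Step by step:
`a = [[1, 5], [6, 7]]` → a = [[1, 5], [6, 7]]
`b = a.copy()` → b = [[1, 5], [6, 7]]
`a[0].append(38)` → a = [[1, 5, 38], [6, 7]]; b = [[1, 5, 38], [6, 7]]
`a.append([5, 6])` → a = [[1, 5, 38], [6, 7], [5, 6]]
`print(b)` → prints [[1, 5, 38], [6, 7]]

Answer: [[1, 5, 38], [6, 7]]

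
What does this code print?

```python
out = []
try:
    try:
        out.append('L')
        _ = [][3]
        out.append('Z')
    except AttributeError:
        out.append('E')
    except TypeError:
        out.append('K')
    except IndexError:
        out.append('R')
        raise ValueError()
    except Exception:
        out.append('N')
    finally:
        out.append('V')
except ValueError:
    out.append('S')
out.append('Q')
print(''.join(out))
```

Execution trace: 'L' (inner try body) → 'R' (inner except IndexError) → 'V' (inner finally) → 'S' (outer except ValueError) → 'Q' (after the try/except). Output: LRVSQ

Answer: LRVSQ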